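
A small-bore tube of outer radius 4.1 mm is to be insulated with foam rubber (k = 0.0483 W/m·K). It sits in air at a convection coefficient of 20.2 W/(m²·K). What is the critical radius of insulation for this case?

For a cylinder r_cr = k/h = 0.0483/20.2
r_cr = 2.39 mm; since the bare radius (4.1 mm) is above r_cr, any added insulation will reduce heat loss.

r_cr ≈ 2.39 mm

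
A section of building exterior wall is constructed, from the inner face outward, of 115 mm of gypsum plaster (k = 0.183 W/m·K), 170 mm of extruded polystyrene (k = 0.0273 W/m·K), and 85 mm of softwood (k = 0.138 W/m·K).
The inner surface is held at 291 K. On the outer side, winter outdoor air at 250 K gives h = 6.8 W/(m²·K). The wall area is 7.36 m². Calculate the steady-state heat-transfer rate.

Model the wall as resistances in series:
R_gypsum plaster = L/(kA) = 0.115/(0.183×7.36) = 0.08538 K/W
R_extruded polystyrene = L/(kA) = 0.17/(0.0273×7.36) = 0.8461 K/W
R_softwood = L/(kA) = 0.085/(0.138×7.36) = 0.08369 K/W
R_outer film = 1/(h_o·A) = 1/(6.8×7.36) = 0.01998 K/W
R_total = 1.035 K/W
Q = ΔT / R_total = 41 / 1.035

Q ≈ 39.6 W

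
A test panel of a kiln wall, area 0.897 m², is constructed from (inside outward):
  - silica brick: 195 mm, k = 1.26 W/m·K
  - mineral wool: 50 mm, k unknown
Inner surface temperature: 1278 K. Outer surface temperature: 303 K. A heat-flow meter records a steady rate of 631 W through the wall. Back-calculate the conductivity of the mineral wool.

k ≈ 0.0406 W/(m·K)

Treating each layer as a thermal resistance in series:
R_silica brick = L/(kA) = 0.195/(1.26×0.897) = 0.1725 K/W
Sum of known resistances R_other = 0.1725 K/W
Total R = ΔT/Q = 975/631 = 1.545 K/W
R_mineral wool = R_total − R_other = 1.373 K/W
k = L/(R·A) = 0.05/(1.373×0.897)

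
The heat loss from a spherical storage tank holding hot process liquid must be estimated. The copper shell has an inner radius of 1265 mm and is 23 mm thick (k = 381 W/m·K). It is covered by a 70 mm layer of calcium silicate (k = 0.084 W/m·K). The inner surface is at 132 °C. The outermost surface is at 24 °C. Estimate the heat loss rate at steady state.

Q ≈ 2850 W

Spherical conduction: R = (1/r_in − 1/r_out)/(4πk) per layer; series-sum.
R_copper shell = (1/1.265 − 1/1.288)/(4π×381) = 2.948×10^-6 K/W
R_calcium silicate = (1/1.288 − 1/1.358)/(4π×0.084) = 0.03791 K/W
R_total = 0.03792 K/W
Q = ΔT/R_total = 108/0.03792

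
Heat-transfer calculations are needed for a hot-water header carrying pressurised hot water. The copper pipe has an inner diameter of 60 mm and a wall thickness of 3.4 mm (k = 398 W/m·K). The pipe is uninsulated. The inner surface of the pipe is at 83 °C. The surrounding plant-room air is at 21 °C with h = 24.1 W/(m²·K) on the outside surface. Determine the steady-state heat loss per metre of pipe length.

For a radial system each layer contributes R = ln(r_out/r_in)/(2πkL); films add R = 1/(hA).
R_copper pipe wall = ln(33.4/30)/(2π×398×1) = 4.293×10^-5 K/W
R_outer film = 1/(h_o·2πr_oL) = 1/(24.1×2π×0.0334×1) = 0.1977 K/W
R_total = 0.1978 K/W
Q = ΔT/R_total = 62/0.1978

q′ ≈ 314 W/m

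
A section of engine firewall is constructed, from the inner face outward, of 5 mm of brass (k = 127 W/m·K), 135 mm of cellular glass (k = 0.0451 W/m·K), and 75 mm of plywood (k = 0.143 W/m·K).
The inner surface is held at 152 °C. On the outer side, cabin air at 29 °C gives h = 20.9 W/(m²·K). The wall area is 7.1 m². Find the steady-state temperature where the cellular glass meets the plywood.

T ≈ 48.7 °C

Treating each layer as a thermal resistance in series:
R_brass = L/(kA) = 0.005/(127×7.1) = 5.545×10^-6 K/W
R_cellular glass = L/(kA) = 0.135/(0.0451×7.1) = 0.4216 K/W
R_plywood = L/(kA) = 0.075/(0.143×7.1) = 0.07387 K/W
R_outer film = 1/(h_o·A) = 1/(20.9×7.1) = 0.006739 K/W
R_total = 0.5022 K/W;  Q = ΔT/R_total = 123/0.5022 = 244.9 W
T_interface = T_inner − Q·ΣR(inner→interface) = 152 − 245×0.4216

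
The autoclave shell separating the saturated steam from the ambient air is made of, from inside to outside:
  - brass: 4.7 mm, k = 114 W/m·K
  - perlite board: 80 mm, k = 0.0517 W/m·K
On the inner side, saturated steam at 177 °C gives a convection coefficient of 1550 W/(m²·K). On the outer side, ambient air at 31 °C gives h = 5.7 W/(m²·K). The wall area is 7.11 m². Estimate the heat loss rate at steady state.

Q ≈ 602 W

Thermal resistances in series:
R_inner film = 1/(h_i·A) = 1/(1550×7.11) = 9.074×10^-5 K/W
R_brass = L/(kA) = 0.0047/(114×7.11) = 5.799×10^-6 K/W
R_perlite board = L/(kA) = 0.08/(0.0517×7.11) = 0.2176 K/W
R_outer film = 1/(h_o·A) = 1/(5.7×7.11) = 0.02467 K/W
R_total = 0.2424 K/W
Q = ΔT / R_total = 146 / 0.2424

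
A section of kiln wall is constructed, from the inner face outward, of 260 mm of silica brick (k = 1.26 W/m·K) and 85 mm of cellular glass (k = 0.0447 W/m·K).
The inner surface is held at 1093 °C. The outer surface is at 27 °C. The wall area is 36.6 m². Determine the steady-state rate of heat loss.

Model the wall as resistances in series:
R_silica brick = L/(kA) = 0.26/(1.26×36.6) = 0.005638 K/W
R_cellular glass = L/(kA) = 0.085/(0.0447×36.6) = 0.05196 K/W
R_total = 0.05759 K/W
Q = ΔT / R_total = 1066 / 0.05759

Q ≈ 18500 W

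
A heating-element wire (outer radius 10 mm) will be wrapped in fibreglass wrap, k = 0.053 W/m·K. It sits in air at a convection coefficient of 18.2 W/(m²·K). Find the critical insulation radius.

For a cylinder r_cr = k/h = 0.053/18.2
r_cr = 2.91 mm; since the bare radius (10 mm) is above r_cr, any added insulation will reduce heat loss.

r_cr ≈ 2.91 mm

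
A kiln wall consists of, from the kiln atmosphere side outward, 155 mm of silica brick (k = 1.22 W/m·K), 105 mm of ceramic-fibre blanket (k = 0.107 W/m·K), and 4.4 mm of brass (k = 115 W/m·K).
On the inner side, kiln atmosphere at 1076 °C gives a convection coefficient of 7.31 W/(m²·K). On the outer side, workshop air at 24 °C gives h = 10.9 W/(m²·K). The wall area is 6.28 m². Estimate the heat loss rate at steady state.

Q ≈ 4940 W

Thermal resistances in series:
R_inner film = 1/(h_i·A) = 1/(7.31×6.28) = 0.02178 K/W
R_silica brick = L/(kA) = 0.155/(1.22×6.28) = 0.02023 K/W
R_ceramic-fibre blanket = L/(kA) = 0.105/(0.107×6.28) = 0.1563 K/W
R_brass = L/(kA) = 0.0044/(115×6.28) = 6.092×10^-6 K/W
R_outer film = 1/(h_o·A) = 1/(10.9×6.28) = 0.01461 K/W
R_total = 0.2129 K/W
Q = ΔT / R_total = 1052 / 0.2129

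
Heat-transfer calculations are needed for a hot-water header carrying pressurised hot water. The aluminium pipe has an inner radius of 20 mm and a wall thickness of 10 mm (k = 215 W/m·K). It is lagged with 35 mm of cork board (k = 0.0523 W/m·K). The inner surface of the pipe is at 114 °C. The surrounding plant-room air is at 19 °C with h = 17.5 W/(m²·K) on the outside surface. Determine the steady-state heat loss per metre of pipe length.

Per-layer cylindrical resistances, series-summed:
R_aluminium pipe wall = ln(30/20)/(2π×215×1) = 3.001×10^-4 K/W
R_cork board = ln(65/30)/(2π×0.0523×1) = 2.353 K/W
R_outer film = 1/(h_o·2πr_oL) = 1/(17.5×2π×0.065×1) = 0.1399 K/W
R_total = 2.493 K/W
Q = ΔT/R_total = 95/2.493

q′ ≈ 38.1 W/m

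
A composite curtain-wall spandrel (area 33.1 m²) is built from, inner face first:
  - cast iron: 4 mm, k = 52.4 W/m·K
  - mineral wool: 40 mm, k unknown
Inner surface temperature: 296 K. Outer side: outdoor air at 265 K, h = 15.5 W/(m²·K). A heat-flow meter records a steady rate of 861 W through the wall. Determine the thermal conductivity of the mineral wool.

Treating each layer as a thermal resistance in series:
R_cast iron = L/(kA) = 0.004/(52.4×33.1) = 2.306×10^-6 K/W
R_outer film = 1/(h_o·A) = 1/(15.5×33.1) = 0.001949 K/W
Sum of known resistances R_other = 0.001951 K/W
Total R = ΔT/Q = 31/861 = 0.036 K/W
R_mineral wool = R_total − R_other = 0.03405 K/W
k = L/(R·A) = 0.04/(0.03405×33.1)

k ≈ 0.0355 W/(m·K)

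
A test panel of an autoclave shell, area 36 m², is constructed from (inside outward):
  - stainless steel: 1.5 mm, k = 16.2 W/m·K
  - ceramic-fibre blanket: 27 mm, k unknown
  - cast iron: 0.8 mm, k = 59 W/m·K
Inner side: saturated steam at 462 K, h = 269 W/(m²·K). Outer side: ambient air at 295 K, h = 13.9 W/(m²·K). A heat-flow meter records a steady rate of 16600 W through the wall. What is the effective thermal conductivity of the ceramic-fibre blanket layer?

Using the resistance-network approach (series):
R_inner film = 1/(h_i·A) = 1/(269×36) = 1.033×10^-4 K/W
R_stainless steel = L/(kA) = 0.0015/(16.2×36) = 2.572×10^-6 K/W
R_cast iron = L/(kA) = 0.0008/(59×36) = 3.766×10^-7 K/W
R_outer film = 1/(h_o·A) = 1/(13.9×36) = 0.001998 K/W
Sum of known resistances R_other = 0.002105 K/W
Total R = ΔT/Q = 167/16600 = 0.01006 K/W
R_ceramic-fibre blanket = R_total − R_other = 0.007956 K/W
k = L/(R·A) = 0.027/(0.007956×36)

k ≈ 0.0943 W/(m·K)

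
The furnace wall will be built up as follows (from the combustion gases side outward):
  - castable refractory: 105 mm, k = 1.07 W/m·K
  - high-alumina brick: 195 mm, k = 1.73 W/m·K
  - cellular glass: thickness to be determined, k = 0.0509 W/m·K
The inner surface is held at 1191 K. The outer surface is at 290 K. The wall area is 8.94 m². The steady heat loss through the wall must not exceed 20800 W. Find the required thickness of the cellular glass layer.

Model the wall as resistances in series:
R_castable refractory = L/(kA) = 0.105/(1.07×8.94) = 0.01098 K/W
R_high-alumina brick = L/(kA) = 0.195/(1.73×8.94) = 0.01261 K/W
Sum of the known resistances R_other = 0.02358 K/W
Required total resistance R_tot = ΔT/Q_allow = 901/20800 = 0.04332 K/W
R_cellular glass = R_tot − R_other = 0.01973 K/W
L = R·k·A = 0.01973×0.0509×8.94

L ≈ 8.98 mm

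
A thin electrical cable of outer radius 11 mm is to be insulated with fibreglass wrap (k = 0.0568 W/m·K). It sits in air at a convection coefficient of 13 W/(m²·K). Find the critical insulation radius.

For a cylinder r_cr = k/h = 0.0568/13
r_cr = 4.37 mm; since the bare radius (11 mm) is above r_cr, any added insulation will reduce heat loss.

r_cr ≈ 4.37 mm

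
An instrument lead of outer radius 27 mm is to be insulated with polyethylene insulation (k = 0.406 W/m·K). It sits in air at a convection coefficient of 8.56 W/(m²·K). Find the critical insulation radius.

r_cr ≈ 47.4 mm

For a cylinder r_cr = k/h = 0.406/8.56
r_cr = 47.4 mm; since the bare radius (27 mm) is below r_cr, adding a thin layer of insulation will *increase* heat loss.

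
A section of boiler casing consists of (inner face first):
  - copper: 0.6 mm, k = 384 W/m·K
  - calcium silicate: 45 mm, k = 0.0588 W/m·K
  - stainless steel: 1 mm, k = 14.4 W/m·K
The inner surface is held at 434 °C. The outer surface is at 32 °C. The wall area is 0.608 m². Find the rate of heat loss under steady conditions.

Q ≈ 319 W

Thermal resistances in series:
R_copper = L/(kA) = 0.0006/(384×0.608) = 2.57×10^-6 K/W
R_calcium silicate = L/(kA) = 0.045/(0.0588×0.608) = 1.259 K/W
R_stainless steel = L/(kA) = 0.001/(14.4×0.608) = 1.142×10^-4 K/W
R_total = 1.259 K/W
Q = ΔT / R_total = 402 / 1.259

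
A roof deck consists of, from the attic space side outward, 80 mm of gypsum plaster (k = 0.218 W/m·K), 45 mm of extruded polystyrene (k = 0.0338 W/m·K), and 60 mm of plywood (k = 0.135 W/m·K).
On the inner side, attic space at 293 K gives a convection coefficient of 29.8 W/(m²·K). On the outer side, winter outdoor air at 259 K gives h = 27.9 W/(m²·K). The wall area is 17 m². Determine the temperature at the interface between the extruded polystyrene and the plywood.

T ≈ 266 K

Series thermal resistances:
R_inner film = 1/(h_i·A) = 1/(29.8×17) = 0.001974 K/W
R_gypsum plaster = L/(kA) = 0.08/(0.218×17) = 0.02159 K/W
R_extruded polystyrene = L/(kA) = 0.045/(0.0338×17) = 0.07832 K/W
R_plywood = L/(kA) = 0.06/(0.135×17) = 0.02614 K/W
R_outer film = 1/(h_o·A) = 1/(27.9×17) = 0.002108 K/W
R_total = 0.1301 K/W;  Q = ΔT/R_total = 34/0.1301 = 261.3 W
T_interface = T_inner − Q·ΣR(inner→interface) = 293 − 261×0.1019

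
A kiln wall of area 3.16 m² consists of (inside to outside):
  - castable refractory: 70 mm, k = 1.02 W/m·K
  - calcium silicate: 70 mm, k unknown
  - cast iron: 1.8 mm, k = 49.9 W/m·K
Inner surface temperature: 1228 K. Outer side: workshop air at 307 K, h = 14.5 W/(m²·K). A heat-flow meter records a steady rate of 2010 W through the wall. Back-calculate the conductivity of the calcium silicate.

Thermal resistances in series:
R_castable refractory = L/(kA) = 0.07/(1.02×3.16) = 0.02172 K/W
R_cast iron = L/(kA) = 0.0018/(49.9×3.16) = 1.142×10^-5 K/W
R_outer film = 1/(h_o·A) = 1/(14.5×3.16) = 0.02182 K/W
Sum of known resistances R_other = 0.04355 K/W
Total R = ΔT/Q = 921/2010 = 0.4582 K/W
R_calcium silicate = R_total − R_other = 0.4147 K/W
k = L/(R·A) = 0.07/(0.4147×3.16)

k ≈ 0.0534 W/(m·K)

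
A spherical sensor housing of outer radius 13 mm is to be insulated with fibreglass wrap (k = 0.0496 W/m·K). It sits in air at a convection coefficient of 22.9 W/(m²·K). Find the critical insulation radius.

For a sphere r_cr = 2k/h = 2×0.0496/22.9
r_cr = 4.33 mm; since the bare radius (13 mm) is above r_cr, any added insulation will reduce heat loss.

r_cr ≈ 4.33 mm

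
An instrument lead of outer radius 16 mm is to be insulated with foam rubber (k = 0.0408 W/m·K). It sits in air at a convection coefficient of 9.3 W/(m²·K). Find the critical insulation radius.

For a cylinder r_cr = k/h = 0.0408/9.3
r_cr = 4.39 mm; since the bare radius (16 mm) is above r_cr, any added insulation will reduce heat loss.

r_cr ≈ 4.39 mm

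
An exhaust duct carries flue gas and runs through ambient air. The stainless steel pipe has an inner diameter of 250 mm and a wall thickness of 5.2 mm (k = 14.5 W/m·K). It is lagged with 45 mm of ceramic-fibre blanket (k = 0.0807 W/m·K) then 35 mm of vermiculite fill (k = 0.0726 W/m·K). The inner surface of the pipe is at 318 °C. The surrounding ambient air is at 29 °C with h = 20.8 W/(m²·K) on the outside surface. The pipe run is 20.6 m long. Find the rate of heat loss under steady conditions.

Treating each annulus and film as a series resistance:
R_stainless steel pipe wall = ln(130.2/125)/(2π×14.5×20.6) = 2.172×10^-5 K/W
R_ceramic-fibre blanket = ln(175.2/130.2)/(2π×0.0807×20.6) = 0.02842 K/W
R_vermiculite fill = ln(210.2/175.2)/(2π×0.0726×20.6) = 0.01938 K/W
R_outer film = 1/(h_o·2πr_oL) = 1/(20.8×2π×0.2102×20.6) = 0.001767 K/W
R_total = 0.04959 K/W
Q = ΔT/R_total = 289/0.04959

Q ≈ 5830 W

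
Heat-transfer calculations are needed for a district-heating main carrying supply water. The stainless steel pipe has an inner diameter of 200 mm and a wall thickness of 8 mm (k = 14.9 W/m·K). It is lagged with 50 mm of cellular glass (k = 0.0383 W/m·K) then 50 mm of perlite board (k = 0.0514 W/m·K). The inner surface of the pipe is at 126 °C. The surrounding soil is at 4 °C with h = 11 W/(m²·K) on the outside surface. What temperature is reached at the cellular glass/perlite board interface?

T ≈ 48.9 °C

Per-layer cylindrical resistances, series-summed:
R_stainless steel pipe wall = ln(108/100)/(2π×14.9×1) = 8.221×10^-4 K/W
R_cellular glass = ln(158/108)/(2π×0.0383×1) = 1.581 K/W
R_perlite board = ln(208/158)/(2π×0.0514×1) = 0.8513 K/W
R_outer film = 1/(h_o·2πr_oL) = 1/(11×2π×0.208×1) = 0.06956 K/W
R_total = 2.503 K/W
Q = ΔT/R_total = 122/2.503
Q = 48.7 W/m
T_interface = T_inner − Q·ΣR(inner→interface) = 126 − 48.7×1.582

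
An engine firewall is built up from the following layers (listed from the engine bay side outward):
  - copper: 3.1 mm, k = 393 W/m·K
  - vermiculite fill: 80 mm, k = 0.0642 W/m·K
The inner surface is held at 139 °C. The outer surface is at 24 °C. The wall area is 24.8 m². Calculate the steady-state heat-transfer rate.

Model the wall as resistances in series:
R_copper = L/(kA) = 0.0031/(393×24.8) = 3.181×10^-7 K/W
R_vermiculite fill = L/(kA) = 0.08/(0.0642×24.8) = 0.05025 K/W
R_total = 0.05025 K/W
Q = ΔT / R_total = 115 / 0.05025

Q ≈ 2290 W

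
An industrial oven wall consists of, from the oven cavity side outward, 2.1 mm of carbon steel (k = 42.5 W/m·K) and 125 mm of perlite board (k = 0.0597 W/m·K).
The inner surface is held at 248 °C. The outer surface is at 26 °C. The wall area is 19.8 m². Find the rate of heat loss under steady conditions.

Series thermal resistances:
R_carbon steel = L/(kA) = 0.0021/(42.5×19.8) = 2.496×10^-6 K/W
R_perlite board = L/(kA) = 0.125/(0.0597×19.8) = 0.1057 K/W
R_total = 0.1058 K/W
Q = ΔT / R_total = 222 / 0.1058

Q ≈ 2100 W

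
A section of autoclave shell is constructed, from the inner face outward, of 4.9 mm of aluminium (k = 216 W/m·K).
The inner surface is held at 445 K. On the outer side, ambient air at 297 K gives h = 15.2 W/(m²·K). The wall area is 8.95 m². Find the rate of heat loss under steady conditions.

Using the resistance-network approach (series):
R_aluminium = L/(kA) = 0.0049/(216×8.95) = 2.535×10^-6 K/W
R_outer film = 1/(h_o·A) = 1/(15.2×8.95) = 0.007351 K/W
R_total = 0.007353 K/W
Q = ΔT / R_total = 148 / 0.007353

Q ≈ 20100 W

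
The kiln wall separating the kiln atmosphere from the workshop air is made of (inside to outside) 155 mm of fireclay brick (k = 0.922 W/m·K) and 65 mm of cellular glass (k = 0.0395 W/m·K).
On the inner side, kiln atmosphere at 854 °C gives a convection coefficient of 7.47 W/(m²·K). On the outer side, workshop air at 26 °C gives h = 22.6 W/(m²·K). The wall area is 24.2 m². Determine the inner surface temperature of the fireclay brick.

T ≈ 798 °C

Series thermal resistances:
R_inner film = 1/(h_i·A) = 1/(7.47×24.2) = 0.005532 K/W
R_fireclay brick = L/(kA) = 0.155/(0.922×24.2) = 0.006947 K/W
R_cellular glass = L/(kA) = 0.065/(0.0395×24.2) = 0.068 K/W
R_outer film = 1/(h_o·A) = 1/(22.6×24.2) = 0.001828 K/W
R_total = 0.08231 K/W;  Q = ΔT/R_total = 828/0.08231 = 10060 W
T_interface = T_inner − Q·ΣR(inner→interface) = 854 − 10100×0.005532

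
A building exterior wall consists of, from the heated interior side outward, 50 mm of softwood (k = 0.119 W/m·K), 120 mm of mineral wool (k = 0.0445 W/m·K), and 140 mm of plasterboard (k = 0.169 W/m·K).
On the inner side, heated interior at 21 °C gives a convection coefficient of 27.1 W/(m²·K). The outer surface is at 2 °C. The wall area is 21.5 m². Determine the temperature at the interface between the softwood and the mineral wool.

Series thermal resistances:
R_inner film = 1/(h_i·A) = 1/(27.1×21.5) = 0.001716 K/W
R_softwood = L/(kA) = 0.05/(0.119×21.5) = 0.01954 K/W
R_mineral wool = L/(kA) = 0.12/(0.0445×21.5) = 0.1254 K/W
R_plasterboard = L/(kA) = 0.14/(0.169×21.5) = 0.03853 K/W
R_total = 0.1852 K/W;  Q = ΔT/R_total = 19/0.1852 = 102.6 W
T_interface = T_inner − Q·ΣR(inner→interface) = 21 − 103×0.02126

T ≈ 18.8 °C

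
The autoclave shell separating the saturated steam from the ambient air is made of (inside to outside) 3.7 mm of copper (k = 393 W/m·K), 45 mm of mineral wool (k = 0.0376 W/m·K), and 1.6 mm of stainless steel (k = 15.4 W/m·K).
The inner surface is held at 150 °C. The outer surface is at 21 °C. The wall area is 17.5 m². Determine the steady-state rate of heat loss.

Using the resistance-network approach (series):
R_copper = L/(kA) = 0.0037/(393×17.5) = 5.38×10^-7 K/W
R_mineral wool = L/(kA) = 0.045/(0.0376×17.5) = 0.06839 K/W
R_stainless steel = L/(kA) = 0.0016/(15.4×17.5) = 5.937×10^-6 K/W
R_total = 0.0684 K/W
Q = ΔT / R_total = 129 / 0.0684

Q ≈ 1890 W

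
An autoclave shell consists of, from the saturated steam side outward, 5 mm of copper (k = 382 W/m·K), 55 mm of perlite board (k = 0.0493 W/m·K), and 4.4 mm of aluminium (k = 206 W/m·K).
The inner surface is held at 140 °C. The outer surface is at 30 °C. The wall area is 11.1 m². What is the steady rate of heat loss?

Q ≈ 1090 W

Thermal resistances in series:
R_copper = L/(kA) = 0.005/(382×11.1) = 1.179×10^-6 K/W
R_perlite board = L/(kA) = 0.055/(0.0493×11.1) = 0.1005 K/W
R_aluminium = L/(kA) = 0.0044/(206×11.1) = 1.924×10^-6 K/W
R_total = 0.1005 K/W
Q = ΔT / R_total = 110 / 0.1005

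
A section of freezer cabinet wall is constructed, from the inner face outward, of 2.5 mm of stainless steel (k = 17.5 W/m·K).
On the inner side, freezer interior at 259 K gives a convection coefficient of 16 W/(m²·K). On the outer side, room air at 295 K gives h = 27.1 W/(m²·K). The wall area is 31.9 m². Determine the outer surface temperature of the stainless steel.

Treating each layer as a thermal resistance in series:
R_inner film = 1/(h_i·A) = 1/(16×31.9) = 0.001959 K/W
R_stainless steel = L/(kA) = 0.0025/(17.5×31.9) = 4.478×10^-6 K/W
R_outer film = 1/(h_o·A) = 1/(27.1×31.9) = 0.001157 K/W
R_total = 0.00312 K/W;  Q = ΔT/R_total = 36/0.00312 = 11540 W
T_interface = T_inner + Q·ΣR(inner→interface) = 259 + 11500×0.001964

T ≈ 282 K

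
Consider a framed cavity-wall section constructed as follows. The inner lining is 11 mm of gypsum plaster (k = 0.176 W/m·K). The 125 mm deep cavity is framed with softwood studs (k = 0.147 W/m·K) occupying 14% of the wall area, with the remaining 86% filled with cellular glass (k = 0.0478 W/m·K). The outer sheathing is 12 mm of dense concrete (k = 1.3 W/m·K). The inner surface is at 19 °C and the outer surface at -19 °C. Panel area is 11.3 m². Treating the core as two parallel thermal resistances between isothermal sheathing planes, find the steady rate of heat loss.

Sheathing layers in series; stud and cavity paths in parallel between them.
R_inner = 0.011/(0.176×11.3) = 0.005531 K/W
R_stud  = 0.125/(0.147×0.14×11.3) = 0.5375 K/W
R_cav   = 0.125/(0.0478×0.86×11.3) = 0.2691 K/W
1/R_core = 1/R_stud + 1/R_cav → R_core = 0.1793 K/W
R_outer = 0.012/(1.3×11.3) = 8.169×10^-4 K/W
R_total = 0.1857 K/W
Q = ΔT/R_total = 38/0.1857

Q ≈ 205 W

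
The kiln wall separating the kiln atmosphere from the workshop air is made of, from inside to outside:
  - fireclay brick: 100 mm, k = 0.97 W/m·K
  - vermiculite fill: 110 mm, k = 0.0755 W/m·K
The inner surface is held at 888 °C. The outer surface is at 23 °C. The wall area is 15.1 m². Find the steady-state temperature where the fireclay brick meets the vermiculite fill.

Series thermal resistances:
R_fireclay brick = L/(kA) = 0.1/(0.97×15.1) = 0.006827 K/W
R_vermiculite fill = L/(kA) = 0.11/(0.0755×15.1) = 0.09649 K/W
R_total = 0.1033 K/W;  Q = ΔT/R_total = 865/0.1033 = 8373 W
T_interface = T_inner − Q·ΣR(inner→interface) = 888 − 8370×0.006827

T ≈ 831 °C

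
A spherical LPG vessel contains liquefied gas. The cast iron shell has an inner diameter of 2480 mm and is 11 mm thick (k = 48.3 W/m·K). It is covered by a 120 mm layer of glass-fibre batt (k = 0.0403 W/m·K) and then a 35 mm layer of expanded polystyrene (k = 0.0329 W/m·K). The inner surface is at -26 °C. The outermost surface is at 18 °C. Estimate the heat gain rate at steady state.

Radial (spherical) resistances in series:
R_cast iron shell = (1/1.24 − 1/1.251)/(4π×48.3) = 1.168×10^-5 K/W
R_glass-fibre batt = (1/1.251 − 1/1.371)/(4π×0.0403) = 0.1382 K/W
R_expanded polystyrene = (1/1.371 − 1/1.406)/(4π×0.0329) = 0.04392 K/W
R_total = 0.1821 K/W
Q = ΔT/R_total = 44/0.1821

Q ≈ 242 W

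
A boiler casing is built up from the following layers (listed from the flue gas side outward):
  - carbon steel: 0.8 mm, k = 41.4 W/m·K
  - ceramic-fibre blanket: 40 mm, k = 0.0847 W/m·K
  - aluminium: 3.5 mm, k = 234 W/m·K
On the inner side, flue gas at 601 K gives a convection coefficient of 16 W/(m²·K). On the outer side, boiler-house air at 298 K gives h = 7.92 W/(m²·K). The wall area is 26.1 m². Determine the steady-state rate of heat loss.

Q ≈ 12000 W

Thermal resistances in series:
R_inner film = 1/(h_i·A) = 1/(16×26.1) = 0.002395 K/W
R_carbon steel = L/(kA) = 0.0008/(41.4×26.1) = 7.404×10^-7 K/W
R_ceramic-fibre blanket = L/(kA) = 0.04/(0.0847×26.1) = 0.01809 K/W
R_aluminium = L/(kA) = 0.0035/(234×26.1) = 5.731×10^-7 K/W
R_outer film = 1/(h_o·A) = 1/(7.92×26.1) = 0.004838 K/W
R_total = 0.02533 K/W
Q = ΔT / R_total = 303 / 0.02533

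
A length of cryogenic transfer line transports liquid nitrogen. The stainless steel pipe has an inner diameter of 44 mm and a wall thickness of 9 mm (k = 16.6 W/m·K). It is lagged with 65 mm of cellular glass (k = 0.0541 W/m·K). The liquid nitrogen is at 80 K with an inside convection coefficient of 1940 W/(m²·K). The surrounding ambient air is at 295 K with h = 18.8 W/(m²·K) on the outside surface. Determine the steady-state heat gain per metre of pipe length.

q′ ≈ 62.9 W/m

For a radial system each layer contributes R = ln(r_out/r_in)/(2πkL); films add R = 1/(hA).
R_inner film = 1/(h_i·2πr₁L) = 1/(1940×2π×0.022×1) = 0.003729 K/W
R_stainless steel pipe wall = ln(31/22)/(2π×16.6×1) = 0.003288 K/W
R_cellular glass = ln(96/31)/(2π×0.0541×1) = 3.325 K/W
R_outer film = 1/(h_o·2πr_oL) = 1/(18.8×2π×0.096×1) = 0.08818 K/W
R_total = 3.421 K/W
Q = ΔT/R_total = 215/3.421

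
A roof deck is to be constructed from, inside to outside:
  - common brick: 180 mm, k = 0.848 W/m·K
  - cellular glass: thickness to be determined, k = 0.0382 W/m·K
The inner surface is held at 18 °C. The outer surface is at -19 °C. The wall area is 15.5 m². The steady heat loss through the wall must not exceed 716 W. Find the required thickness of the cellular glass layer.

L ≈ 22.5 mm

Treating each layer as a thermal resistance in series:
R_common brick = L/(kA) = 0.18/(0.848×15.5) = 0.01369 K/W
Sum of the known resistances R_other = 0.01369 K/W
Required total resistance R_tot = ΔT/Q_allow = 37/716 = 0.05168 K/W
R_cellular glass = R_tot − R_other = 0.03798 K/W
L = R·k·A = 0.03798×0.0382×15.5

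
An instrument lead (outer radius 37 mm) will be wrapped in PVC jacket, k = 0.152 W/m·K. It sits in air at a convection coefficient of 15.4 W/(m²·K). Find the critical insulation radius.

r_cr ≈ 9.87 mm

For a cylinder r_cr = k/h = 0.152/15.4
r_cr = 9.87 mm; since the bare radius (37 mm) is above r_cr, any added insulation will reduce heat loss.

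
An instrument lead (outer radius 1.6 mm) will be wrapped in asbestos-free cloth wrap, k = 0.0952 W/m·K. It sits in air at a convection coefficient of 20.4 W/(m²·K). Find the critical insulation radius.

r_cr ≈ 4.67 mm

For a cylinder r_cr = k/h = 0.0952/20.4
r_cr = 4.67 mm; since the bare radius (1.6 mm) is below r_cr, adding a thin layer of insulation will *increase* heat loss.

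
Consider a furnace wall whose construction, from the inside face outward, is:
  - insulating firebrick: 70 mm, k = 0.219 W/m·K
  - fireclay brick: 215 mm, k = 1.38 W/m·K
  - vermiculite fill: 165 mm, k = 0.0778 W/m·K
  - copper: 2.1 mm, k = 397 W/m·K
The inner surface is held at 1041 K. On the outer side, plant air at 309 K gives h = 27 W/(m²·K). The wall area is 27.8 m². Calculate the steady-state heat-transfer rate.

Q ≈ 7730 W

Using the resistance-network approach (series):
R_insulating firebrick = L/(kA) = 0.07/(0.219×27.8) = 0.0115 K/W
R_fireclay brick = L/(kA) = 0.215/(1.38×27.8) = 0.005604 K/W
R_vermiculite fill = L/(kA) = 0.165/(0.0778×27.8) = 0.07629 K/W
R_copper = L/(kA) = 0.0021/(397×27.8) = 1.903×10^-7 K/W
R_outer film = 1/(h_o·A) = 1/(27×27.8) = 0.001332 K/W
R_total = 0.09472 K/W
Q = ΔT / R_total = 732 / 0.09472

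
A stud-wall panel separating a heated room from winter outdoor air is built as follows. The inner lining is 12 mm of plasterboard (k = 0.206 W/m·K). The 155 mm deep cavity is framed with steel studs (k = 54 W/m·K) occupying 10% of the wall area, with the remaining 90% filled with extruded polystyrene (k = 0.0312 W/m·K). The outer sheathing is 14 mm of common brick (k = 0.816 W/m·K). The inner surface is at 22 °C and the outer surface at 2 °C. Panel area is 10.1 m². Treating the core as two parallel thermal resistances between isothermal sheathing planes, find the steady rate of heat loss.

Q ≈ 1940 W

Sheathing layers in series; stud and cavity paths in parallel between them.
R_inner = 0.012/(0.206×10.1) = 0.005768 K/W
R_stud  = 0.155/(54×0.1×10.1) = 0.002842 K/W
R_cav   = 0.155/(0.0312×0.9×10.1) = 0.5465 K/W
1/R_core = 1/R_stud + 1/R_cav → R_core = 0.002827 K/W
R_outer = 0.014/(0.816×10.1) = 0.001699 K/W
R_total = 0.01029 K/W
Q = ΔT/R_total = 20/0.01029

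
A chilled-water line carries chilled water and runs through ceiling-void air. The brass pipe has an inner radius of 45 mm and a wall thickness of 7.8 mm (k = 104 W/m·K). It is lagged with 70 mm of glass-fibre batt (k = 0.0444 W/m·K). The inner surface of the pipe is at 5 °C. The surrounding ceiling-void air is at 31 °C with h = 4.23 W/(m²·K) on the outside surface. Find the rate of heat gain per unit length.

q′ ≈ 7.8 W/m

Cylindrical conduction, so R = ln(r₂/r₁)/(2πkL) per layer, in series:
R_brass pipe wall = ln(52.8/45)/(2π×104×1) = 2.446×10^-4 K/W
R_glass-fibre batt = ln(122.8/52.8)/(2π×0.0444×1) = 3.026 K/W
R_outer film = 1/(h_o·2πr_oL) = 1/(4.23×2π×0.1228×1) = 0.3064 K/W
R_total = 3.332 K/W
Q = ΔT/R_total = 26/3.332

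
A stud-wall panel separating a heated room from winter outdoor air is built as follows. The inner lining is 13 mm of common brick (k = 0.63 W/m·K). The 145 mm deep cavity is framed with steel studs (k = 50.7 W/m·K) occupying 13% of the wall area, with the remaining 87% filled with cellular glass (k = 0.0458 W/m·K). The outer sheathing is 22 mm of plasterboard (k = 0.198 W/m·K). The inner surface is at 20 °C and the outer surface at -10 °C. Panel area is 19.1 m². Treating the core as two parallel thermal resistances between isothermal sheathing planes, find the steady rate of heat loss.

Sheathing layers in series; stud and cavity paths in parallel between them.
R_inner = 0.013/(0.63×19.1) = 0.00108 K/W
R_stud  = 0.145/(50.7×0.13×19.1) = 0.001152 K/W
R_cav   = 0.145/(0.0458×0.87×19.1) = 0.1905 K/W
1/R_core = 1/R_stud + 1/R_cav → R_core = 0.001145 K/W
R_outer = 0.022/(0.198×19.1) = 0.005817 K/W
R_total = 0.008043 K/W
Q = ΔT/R_total = 30/0.008043

Q ≈ 3730 W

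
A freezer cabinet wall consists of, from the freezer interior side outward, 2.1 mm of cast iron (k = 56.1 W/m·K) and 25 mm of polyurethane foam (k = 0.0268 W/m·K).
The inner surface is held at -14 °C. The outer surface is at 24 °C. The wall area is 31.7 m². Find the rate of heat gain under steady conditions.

Q ≈ 1290 W

Using the resistance-network approach (series):
R_cast iron = L/(kA) = 0.0021/(56.1×31.7) = 1.181×10^-6 K/W
R_polyurethane foam = L/(kA) = 0.025/(0.0268×31.7) = 0.02943 K/W
R_total = 0.02943 K/W
Q = ΔT / R_total = 38 / 0.02943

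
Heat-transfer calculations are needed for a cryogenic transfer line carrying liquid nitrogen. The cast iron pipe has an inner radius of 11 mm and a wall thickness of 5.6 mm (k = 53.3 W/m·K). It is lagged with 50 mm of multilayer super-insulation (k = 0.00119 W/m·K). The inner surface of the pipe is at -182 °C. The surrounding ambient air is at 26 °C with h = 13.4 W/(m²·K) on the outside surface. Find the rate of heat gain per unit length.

q′ ≈ 1.12 W/m

Treating each annulus and film as a series resistance:
R_cast iron pipe wall = ln(16.6/11)/(2π×53.3×1) = 0.001229 K/W
R_multilayer super-insulation = ln(66.6/16.6)/(2π×0.00119×1) = 185.8 K/W
R_outer film = 1/(h_o·2πr_oL) = 1/(13.4×2π×0.0666×1) = 0.1783 K/W
R_total = 186 K/W
Q = ΔT/R_total = 208/186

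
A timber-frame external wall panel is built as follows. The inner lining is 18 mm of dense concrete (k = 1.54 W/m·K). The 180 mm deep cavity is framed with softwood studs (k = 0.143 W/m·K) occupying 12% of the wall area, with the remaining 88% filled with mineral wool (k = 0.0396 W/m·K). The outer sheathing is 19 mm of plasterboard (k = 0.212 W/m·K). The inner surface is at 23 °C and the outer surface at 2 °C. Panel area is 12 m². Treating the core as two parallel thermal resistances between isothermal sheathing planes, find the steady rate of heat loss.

Q ≈ 70.7 W

Sheathing layers in series; stud and cavity paths in parallel between them.
R_inner = 0.018/(1.54×12) = 9.74×10^-4 K/W
R_stud  = 0.18/(0.143×0.12×12) = 0.8741 K/W
R_cav   = 0.18/(0.0396×0.88×12) = 0.4304 K/W
1/R_core = 1/R_stud + 1/R_cav → R_core = 0.2884 K/W
R_outer = 0.019/(0.212×12) = 0.007469 K/W
R_total = 0.2969 K/W
Q = ΔT/R_total = 21/0.2969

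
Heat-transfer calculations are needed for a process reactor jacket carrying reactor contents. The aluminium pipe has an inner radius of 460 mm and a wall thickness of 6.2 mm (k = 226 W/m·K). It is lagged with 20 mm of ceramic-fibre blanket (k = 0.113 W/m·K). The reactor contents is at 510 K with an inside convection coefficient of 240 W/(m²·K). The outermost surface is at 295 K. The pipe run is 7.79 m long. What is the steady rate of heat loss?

Q ≈ 27600 W

Per-layer cylindrical resistances, series-summed:
R_inner film = 1/(h_i·2πr₁L) = 1/(240×2π×0.46×7.79) = 1.851×10^-4 K/W
R_aluminium pipe wall = ln(466.2/460)/(2π×226×7.79) = 1.21×10^-6 K/W
R_ceramic-fibre blanket = ln(486.2/466.2)/(2π×0.113×7.79) = 0.007595 K/W
R_total = 0.007781 K/W
Q = ΔT/R_total = 215/0.007781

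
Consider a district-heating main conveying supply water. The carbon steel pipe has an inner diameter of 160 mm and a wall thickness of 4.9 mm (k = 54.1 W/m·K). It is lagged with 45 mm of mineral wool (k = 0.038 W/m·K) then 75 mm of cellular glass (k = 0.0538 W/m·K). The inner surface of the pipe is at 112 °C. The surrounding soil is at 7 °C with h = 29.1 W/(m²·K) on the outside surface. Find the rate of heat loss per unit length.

For a radial system each layer contributes R = ln(r_out/r_in)/(2πkL); films add R = 1/(hA).
R_carbon steel pipe wall = ln(84.9/80)/(2π×54.1×1) = 1.749×10^-4 K/W
R_mineral wool = ln(129.9/84.9)/(2π×0.038×1) = 1.781 K/W
R_cellular glass = ln(204.9/129.9)/(2π×0.0538×1) = 1.348 K/W
R_outer film = 1/(h_o·2πr_oL) = 1/(29.1×2π×0.2049×1) = 0.02669 K/W
R_total = 3.156 K/W
Q = ΔT/R_total = 105/3.156

q′ ≈ 33.3 W/m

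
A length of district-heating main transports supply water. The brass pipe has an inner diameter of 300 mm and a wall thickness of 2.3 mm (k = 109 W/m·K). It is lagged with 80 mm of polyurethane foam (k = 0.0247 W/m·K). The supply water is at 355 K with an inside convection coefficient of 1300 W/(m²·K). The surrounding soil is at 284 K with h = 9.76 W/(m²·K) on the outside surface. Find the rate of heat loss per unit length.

q′ ≈ 25.4 W/m

For a radial system each layer contributes R = ln(r_out/r_in)/(2πkL); films add R = 1/(hA).
R_inner film = 1/(h_i·2πr₁L) = 1/(1300×2π×0.15×1) = 8.162×10^-4 K/W
R_brass pipe wall = ln(152.3/150)/(2π×109×1) = 2.222×10^-5 K/W
R_polyurethane foam = ln(232.3/152.3)/(2π×0.0247×1) = 2.72 K/W
R_outer film = 1/(h_o·2πr_oL) = 1/(9.76×2π×0.2323×1) = 0.0702 K/W
R_total = 2.791 K/W
Q = ΔT/R_total = 71/2.791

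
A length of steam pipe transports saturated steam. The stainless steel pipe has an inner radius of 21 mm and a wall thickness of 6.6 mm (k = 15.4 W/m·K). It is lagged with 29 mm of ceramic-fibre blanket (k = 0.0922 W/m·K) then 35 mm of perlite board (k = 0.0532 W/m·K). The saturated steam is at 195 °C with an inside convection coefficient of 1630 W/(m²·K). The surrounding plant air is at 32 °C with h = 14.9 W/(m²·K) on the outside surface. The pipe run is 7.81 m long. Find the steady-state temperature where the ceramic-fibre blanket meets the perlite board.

For a radial system each layer contributes R = ln(r_out/r_in)/(2πkL); films add R = 1/(hA).
R_inner film = 1/(h_i·2πr₁L) = 1/(1630×2π×0.021×7.81) = 5.953×10^-4 K/W
R_stainless steel pipe wall = ln(27.6/21)/(2π×15.4×7.81) = 3.616×10^-4 K/W
R_ceramic-fibre blanket = ln(56.6/27.6)/(2π×0.0922×7.81) = 0.1587 K/W
R_perlite board = ln(91.6/56.6)/(2π×0.0532×7.81) = 0.1844 K/W
R_outer film = 1/(h_o·2πr_oL) = 1/(14.9×2π×0.0916×7.81) = 0.01493 K/W
R_total = 0.359 K/W
Q = ΔT/R_total = 163/0.359
Q = 454 W
T_interface = T_inner − Q·ΣR(inner→interface) = 195 − 454×0.1597

T ≈ 122 °C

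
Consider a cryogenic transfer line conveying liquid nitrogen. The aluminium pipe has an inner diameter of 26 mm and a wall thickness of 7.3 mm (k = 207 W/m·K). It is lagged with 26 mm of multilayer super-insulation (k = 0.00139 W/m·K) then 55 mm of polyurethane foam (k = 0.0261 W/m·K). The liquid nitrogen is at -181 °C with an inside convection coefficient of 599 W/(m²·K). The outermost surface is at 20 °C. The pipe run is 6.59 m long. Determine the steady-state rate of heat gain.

Q ≈ 13.4 W

For a radial system each layer contributes R = ln(r_out/r_in)/(2πkL); films add R = 1/(hA).
R_inner film = 1/(h_i·2πr₁L) = 1/(599×2π×0.013×6.59) = 0.003101 K/W
R_aluminium pipe wall = ln(20.3/13)/(2π×207×6.59) = 5.2×10^-5 K/W
R_multilayer super-insulation = ln(46.3/20.3)/(2π×0.00139×6.59) = 14.33 K/W
R_polyurethane foam = ln(101.3/46.3)/(2π×0.0261×6.59) = 0.7245 K/W
R_total = 15.05 K/W
Q = ΔT/R_total = 201/15.05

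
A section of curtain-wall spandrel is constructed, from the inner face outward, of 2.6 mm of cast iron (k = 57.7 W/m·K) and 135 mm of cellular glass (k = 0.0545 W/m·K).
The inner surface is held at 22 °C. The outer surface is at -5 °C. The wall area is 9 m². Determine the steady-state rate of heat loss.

Q ≈ 98.1 W

Treating each layer as a thermal resistance in series:
R_cast iron = L/(kA) = 0.0026/(57.7×9) = 5.007×10^-6 K/W
R_cellular glass = L/(kA) = 0.135/(0.0545×9) = 0.2752 K/W
R_total = 0.2752 K/W
Q = ΔT / R_total = 27 / 0.2752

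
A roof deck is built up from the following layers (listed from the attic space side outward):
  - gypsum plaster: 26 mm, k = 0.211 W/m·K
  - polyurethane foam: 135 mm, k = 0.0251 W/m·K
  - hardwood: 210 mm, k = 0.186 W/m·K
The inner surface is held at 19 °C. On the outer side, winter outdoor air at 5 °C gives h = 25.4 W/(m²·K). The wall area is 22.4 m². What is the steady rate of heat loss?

Model the wall as resistances in series:
R_gypsum plaster = L/(kA) = 0.026/(0.211×22.4) = 0.005501 K/W
R_polyurethane foam = L/(kA) = 0.135/(0.0251×22.4) = 0.2401 K/W
R_hardwood = L/(kA) = 0.21/(0.186×22.4) = 0.0504 K/W
R_outer film = 1/(h_o·A) = 1/(25.4×22.4) = 0.001758 K/W
R_total = 0.2978 K/W
Q = ΔT / R_total = 14 / 0.2978

Q ≈ 47 W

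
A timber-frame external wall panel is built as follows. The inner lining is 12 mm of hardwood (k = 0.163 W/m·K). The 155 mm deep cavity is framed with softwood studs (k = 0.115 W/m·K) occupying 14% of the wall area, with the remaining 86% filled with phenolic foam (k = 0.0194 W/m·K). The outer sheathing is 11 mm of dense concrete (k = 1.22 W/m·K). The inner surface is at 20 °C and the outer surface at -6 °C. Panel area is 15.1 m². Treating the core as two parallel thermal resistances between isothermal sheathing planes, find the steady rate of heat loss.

Q ≈ 81.6 W

Sheathing layers in series; stud and cavity paths in parallel between them.
R_inner = 0.012/(0.163×15.1) = 0.004875 K/W
R_stud  = 0.155/(0.115×0.14×15.1) = 0.6376 K/W
R_cav   = 0.155/(0.0194×0.86×15.1) = 0.6153 K/W
1/R_core = 1/R_stud + 1/R_cav → R_core = 0.3131 K/W
R_outer = 0.011/(1.22×15.1) = 5.971×10^-4 K/W
R_total = 0.3186 K/W
Q = ΔT/R_total = 26/0.3186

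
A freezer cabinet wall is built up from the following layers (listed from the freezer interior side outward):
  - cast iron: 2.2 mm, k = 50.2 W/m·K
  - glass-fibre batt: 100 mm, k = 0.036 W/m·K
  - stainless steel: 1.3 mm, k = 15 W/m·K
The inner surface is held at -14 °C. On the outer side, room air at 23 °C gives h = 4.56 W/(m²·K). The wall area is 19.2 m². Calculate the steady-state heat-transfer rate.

Q ≈ 237 W

Thermal resistances in series:
R_cast iron = L/(kA) = 0.0022/(50.2×19.2) = 2.283×10^-6 K/W
R_glass-fibre batt = L/(kA) = 0.1/(0.036×19.2) = 0.1447 K/W
R_stainless steel = L/(kA) = 0.0013/(15×19.2) = 4.514×10^-6 K/W
R_outer film = 1/(h_o·A) = 1/(4.56×19.2) = 0.01142 K/W
R_total = 0.1561 K/W
Q = ΔT / R_total = 37 / 0.1561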